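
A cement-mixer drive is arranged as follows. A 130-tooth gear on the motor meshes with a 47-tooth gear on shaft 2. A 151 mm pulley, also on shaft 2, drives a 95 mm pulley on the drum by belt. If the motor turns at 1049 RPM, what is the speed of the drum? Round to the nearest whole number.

the motor → shaft 2 (gear mesh, 47/130): 1049 ÷ 0.36154 = 2901.5 RPM
shaft 2 → the drum (belt, 95/151): 2901.5 ÷ 0.62914 = 4611.8 RPM

4612 RPM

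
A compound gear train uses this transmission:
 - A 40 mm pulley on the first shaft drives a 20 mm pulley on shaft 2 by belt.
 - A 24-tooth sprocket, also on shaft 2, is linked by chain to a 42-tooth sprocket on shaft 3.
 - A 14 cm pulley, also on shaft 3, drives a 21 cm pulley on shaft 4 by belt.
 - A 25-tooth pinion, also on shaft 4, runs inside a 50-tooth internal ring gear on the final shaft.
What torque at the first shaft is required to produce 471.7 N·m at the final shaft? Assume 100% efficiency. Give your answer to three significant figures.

180 N·m

Overall ratio R = 0.5 × 1.75 × 1.5 × 2 = 2.625.
Input torque = output torque / R = 471.7 / 2.625 = 179.7 N·m.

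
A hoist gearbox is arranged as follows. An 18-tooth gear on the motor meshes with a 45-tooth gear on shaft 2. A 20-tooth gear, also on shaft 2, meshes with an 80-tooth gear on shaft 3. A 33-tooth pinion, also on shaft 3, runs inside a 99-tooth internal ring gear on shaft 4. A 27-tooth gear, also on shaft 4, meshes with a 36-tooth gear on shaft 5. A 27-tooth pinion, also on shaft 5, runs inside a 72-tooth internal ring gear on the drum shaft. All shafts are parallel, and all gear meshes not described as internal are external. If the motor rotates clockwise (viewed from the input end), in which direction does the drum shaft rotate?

the motor → shaft 2: external mesh, 1 reversal → CCW.
shaft 2 → shaft 3: external mesh, 1 reversal → CW.
shaft 3 → shaft 4: internal mesh, same direction → CW.
shaft 4 → shaft 5: external mesh, 1 reversal → CCW.
shaft 5 → the drum shaft: internal mesh, same direction → CCW.
3 reversals in total — an odd number — so the drum shaft turns opposite to the motor.

anticlockwise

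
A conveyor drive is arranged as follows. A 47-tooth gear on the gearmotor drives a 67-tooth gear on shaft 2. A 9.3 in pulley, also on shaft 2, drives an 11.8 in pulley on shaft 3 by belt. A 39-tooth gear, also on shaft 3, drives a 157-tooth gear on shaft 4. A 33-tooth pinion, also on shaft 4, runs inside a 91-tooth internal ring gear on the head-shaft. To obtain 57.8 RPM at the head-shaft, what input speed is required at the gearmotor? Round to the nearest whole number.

1161 RPM

Overall ratio R = 1.4255 × 1.2688 × 4.0256 × 2.7576 = 20.079.
Required input speed = output speed × R = 57.8 × 20.079 = 1160.6 RPM.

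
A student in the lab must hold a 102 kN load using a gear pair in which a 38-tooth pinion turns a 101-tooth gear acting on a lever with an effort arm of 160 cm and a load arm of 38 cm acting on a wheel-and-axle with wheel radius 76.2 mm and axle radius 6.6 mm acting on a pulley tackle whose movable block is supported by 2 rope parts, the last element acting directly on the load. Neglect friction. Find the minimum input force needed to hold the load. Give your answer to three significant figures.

0.395 kN

Gear pair MA = 101/38 = 2.6579.
Lever MA = effort arm / load arm = 160/38 = 4.2105.
Wheel-and-axle MA = R/r = 76.2/6.6 = 11.545.
Block-and-tackle MA = number of supporting rope parts = 2.
Combined ideal MA = 2.6579 × 4.2105 × 11.545 × 2 = 258.41.
Effort = load / MA = 102 / 258.41 = 0.39472 kN.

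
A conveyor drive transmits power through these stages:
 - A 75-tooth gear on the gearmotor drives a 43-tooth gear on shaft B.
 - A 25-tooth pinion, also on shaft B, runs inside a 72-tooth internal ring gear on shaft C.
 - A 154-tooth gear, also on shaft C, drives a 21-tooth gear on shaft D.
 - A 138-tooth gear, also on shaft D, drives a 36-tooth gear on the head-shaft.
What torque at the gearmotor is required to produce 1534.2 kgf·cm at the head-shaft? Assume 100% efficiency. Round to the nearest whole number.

Overall ratio R = 0.57333 × 2.88 × 0.13636 × 0.26087 = 0.058738.
Input torque = output torque / R = 1534.2 / 0.058738 = 26119 kgf·cm.

26119 kgf·cm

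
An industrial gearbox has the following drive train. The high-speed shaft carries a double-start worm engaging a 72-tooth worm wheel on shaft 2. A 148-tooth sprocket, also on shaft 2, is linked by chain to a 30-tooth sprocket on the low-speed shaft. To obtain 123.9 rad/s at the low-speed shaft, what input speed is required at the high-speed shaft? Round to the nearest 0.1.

904.1 rad/s

Overall ratio R = 36 × 0.2027 = 7.2973.
Required input speed = output speed × R = 123.9 × 7.2973 = 904.14 rad/s.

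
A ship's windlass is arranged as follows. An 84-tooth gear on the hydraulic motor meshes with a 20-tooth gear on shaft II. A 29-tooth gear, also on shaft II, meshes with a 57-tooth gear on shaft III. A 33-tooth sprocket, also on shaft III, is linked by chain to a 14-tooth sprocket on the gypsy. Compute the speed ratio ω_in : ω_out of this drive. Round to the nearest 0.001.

0.199

Each stage contributes driven/driver: gear mesh 20/84 = 0.2381, gear mesh 57/29 = 1.9655, chain 14/33 = 0.42424.
Overall: 0.2381 × 1.9655 × 0.42424 = 0.19854.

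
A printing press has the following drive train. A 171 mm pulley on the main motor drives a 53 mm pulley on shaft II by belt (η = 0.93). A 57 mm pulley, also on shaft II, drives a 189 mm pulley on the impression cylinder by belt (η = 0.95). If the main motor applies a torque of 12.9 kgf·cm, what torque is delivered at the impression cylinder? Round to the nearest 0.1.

11.7 kgf·cm

After the belt (53/171): 12.9 × 0.30994 × 0.93 = 3.7184 kgf·cm
After the belt (189/57): 3.7184 × 3.3158 × 0.95 = 11.713 kgf·cm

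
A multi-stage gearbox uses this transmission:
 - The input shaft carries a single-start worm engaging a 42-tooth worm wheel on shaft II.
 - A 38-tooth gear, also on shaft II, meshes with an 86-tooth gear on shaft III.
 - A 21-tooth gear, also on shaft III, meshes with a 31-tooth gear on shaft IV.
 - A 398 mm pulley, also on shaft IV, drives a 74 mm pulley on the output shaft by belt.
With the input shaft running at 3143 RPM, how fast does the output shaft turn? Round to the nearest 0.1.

worm 42/1 = 42 → 3143/42 = 74.833 RPM
gear mesh 86/38 = 2.2632 → 74.833/2.2632 = 33.066 RPM
gear mesh 31/21 = 1.4762 → 33.066/1.4762 = 22.399 RPM
belt 74/398 = 0.18593 → 22.399/0.18593 = 120.47 RPM

120.5 RPM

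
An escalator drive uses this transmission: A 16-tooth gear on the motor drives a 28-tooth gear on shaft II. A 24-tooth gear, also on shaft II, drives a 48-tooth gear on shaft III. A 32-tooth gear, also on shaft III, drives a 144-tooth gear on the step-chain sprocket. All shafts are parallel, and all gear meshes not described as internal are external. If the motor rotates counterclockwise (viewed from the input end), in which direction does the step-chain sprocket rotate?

clockwise

the motor → shaft II: external mesh, 1 reversal → CW.
shaft II → shaft III: external mesh, 1 reversal → CCW.
shaft III → the step-chain sprocket: external mesh, 1 reversal → CW.
3 reversals in total — an odd number — so the step-chain sprocket turns opposite to the motor.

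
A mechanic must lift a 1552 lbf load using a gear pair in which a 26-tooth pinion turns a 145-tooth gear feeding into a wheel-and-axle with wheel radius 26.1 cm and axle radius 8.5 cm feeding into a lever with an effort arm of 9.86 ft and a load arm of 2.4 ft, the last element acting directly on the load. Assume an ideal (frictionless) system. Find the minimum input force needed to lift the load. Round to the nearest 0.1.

Gear pair MA = 145/26 = 5.5769.
Wheel-and-axle MA = R/r = 26.1/8.5 = 3.0706.
Lever MA = effort arm / load arm = 9.86/2.4 = 4.1083.
Combined ideal MA = 5.5769 × 3.0706 × 4.1083 = 70.353.
Effort = load / MA = 1552 / 70.353 = 22.06 lbf.

22.1 lbf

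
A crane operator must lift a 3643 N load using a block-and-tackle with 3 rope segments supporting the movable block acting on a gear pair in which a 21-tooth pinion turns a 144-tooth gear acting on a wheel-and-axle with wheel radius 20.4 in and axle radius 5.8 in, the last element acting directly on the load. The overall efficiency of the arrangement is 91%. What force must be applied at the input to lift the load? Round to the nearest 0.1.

55.3 N

Block-and-tackle MA = number of supporting rope parts = 3.
Gear pair MA = 144/21 = 6.8571.
Wheel-and-axle MA = R/r = 20.4/5.8 = 3.5172.
Combined ideal MA = 3 × 6.8571 × 3.5172 = 72.355.
Actual MA = 72.355 × 0.91 = 65.843.
Effort = load / actual MA = 3643 / 65.843 = 55.329 N.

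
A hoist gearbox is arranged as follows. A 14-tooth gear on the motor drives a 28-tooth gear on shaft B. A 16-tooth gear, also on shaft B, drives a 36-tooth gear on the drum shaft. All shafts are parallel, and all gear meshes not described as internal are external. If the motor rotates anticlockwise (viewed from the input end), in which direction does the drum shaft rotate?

anticlockwise

the motor → shaft B: external mesh, 1 reversal → CW.
shaft B → the drum shaft: external mesh, 1 reversal → CCW.
2 reversals in total — an even number — so the drum shaft turns the same way as the motor.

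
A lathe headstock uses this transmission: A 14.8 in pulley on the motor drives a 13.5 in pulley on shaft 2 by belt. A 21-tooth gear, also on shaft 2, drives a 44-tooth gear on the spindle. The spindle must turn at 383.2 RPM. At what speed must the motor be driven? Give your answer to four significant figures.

Overall ratio R = 0.91216 × 2.0952 = 1.9112.
Required input speed = output speed × R = 383.2 × 1.9112 = 732.37 RPM.

732.4 RPM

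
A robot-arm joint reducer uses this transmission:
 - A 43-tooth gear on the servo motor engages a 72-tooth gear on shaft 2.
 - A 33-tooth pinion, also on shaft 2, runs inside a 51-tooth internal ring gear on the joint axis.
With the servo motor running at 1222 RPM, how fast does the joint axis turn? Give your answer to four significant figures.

gear mesh 72/43 = 1.6744 → 1222/1.6744 = 729.81 RPM
internal gear 51/33 = 1.5455 → 729.81/1.5455 = 472.23 RPM

472.2 RPM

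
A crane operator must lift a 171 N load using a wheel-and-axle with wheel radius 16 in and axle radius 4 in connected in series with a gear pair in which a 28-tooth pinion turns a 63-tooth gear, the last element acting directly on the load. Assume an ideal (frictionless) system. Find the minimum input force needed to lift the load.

Wheel-and-axle MA = R/r = 16/4 = 4.
Gear pair MA = 63/28 = 2.25.
Combined ideal MA = 4 × 2.25 = 9.
Effort = load / MA = 171 / 9 = 19 N.

19 N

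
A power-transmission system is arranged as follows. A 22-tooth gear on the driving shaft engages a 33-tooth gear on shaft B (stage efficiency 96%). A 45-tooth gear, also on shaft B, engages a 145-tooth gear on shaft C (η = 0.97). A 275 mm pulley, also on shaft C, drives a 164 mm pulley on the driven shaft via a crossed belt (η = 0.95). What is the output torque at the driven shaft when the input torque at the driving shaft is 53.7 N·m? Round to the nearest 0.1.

136.9 N·m

gear mesh 33/22 = 1.5 → τ = 53.7·1.5·0.96 = 77.328 N·m
gear mesh 145/45 = 3.2222 → τ = 77.328·3.2222·0.97 = 241.69 N·m
belt 164/275 = 0.59636 → τ = 241.69·0.59636·0.95 = 136.93 N·m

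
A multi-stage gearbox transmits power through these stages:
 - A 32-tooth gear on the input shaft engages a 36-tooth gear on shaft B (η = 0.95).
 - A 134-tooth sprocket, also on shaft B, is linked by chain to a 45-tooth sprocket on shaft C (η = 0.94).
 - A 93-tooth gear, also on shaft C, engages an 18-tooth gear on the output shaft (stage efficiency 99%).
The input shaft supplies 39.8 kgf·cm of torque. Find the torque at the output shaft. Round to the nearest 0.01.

After the gear mesh (36/32): 39.8 × 1.125 × 0.95 = 42.536 kgf·cm
After the chain (45/134): 42.536 × 0.33582 × 0.94 = 13.427 kgf·cm
After the gear mesh (18/93): 13.427 × 0.19355 × 0.99 = 2.5729 kgf·cm

2.57 kgf·cm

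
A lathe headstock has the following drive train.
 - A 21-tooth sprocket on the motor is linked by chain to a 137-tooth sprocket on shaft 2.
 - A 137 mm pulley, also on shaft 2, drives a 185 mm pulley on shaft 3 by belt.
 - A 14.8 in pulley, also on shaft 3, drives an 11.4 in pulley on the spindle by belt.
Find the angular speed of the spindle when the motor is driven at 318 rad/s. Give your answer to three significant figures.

chain 137/21 = 6.5238 → 318/6.5238 = 48.745 rad/s
belt 185/137 = 1.3504 → 48.745/1.3504 = 36.097 rad/s
belt 11.4/14.8 = 0.77027 → 36.097/0.77027 = 46.863 rad/s

46.9 rad/s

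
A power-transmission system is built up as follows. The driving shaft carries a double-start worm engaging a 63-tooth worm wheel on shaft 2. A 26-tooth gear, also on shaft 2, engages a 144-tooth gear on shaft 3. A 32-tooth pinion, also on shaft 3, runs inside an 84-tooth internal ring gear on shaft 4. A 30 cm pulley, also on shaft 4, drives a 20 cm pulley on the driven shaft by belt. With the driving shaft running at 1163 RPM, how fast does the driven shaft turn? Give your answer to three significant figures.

3.81 RPM

worm 63/2 = 31.5 → 1163/31.5 = 36.921 RPM
gear mesh 144/26 = 5.5385 → 36.921/5.5385 = 6.6662 RPM
internal gear 84/32 = 2.625 → 6.6662/2.625 = 2.5395 RPM
belt 20/30 = 0.66667 → 2.5395/0.66667 = 3.8093 RPM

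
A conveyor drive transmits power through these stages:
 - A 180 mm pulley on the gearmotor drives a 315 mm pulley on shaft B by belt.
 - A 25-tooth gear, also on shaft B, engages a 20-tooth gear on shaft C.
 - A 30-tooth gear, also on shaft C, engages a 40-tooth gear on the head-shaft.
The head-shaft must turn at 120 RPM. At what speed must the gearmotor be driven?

224 RPM

Overall ratio R = 1.75 × 0.8 × 1.3333 = 1.8667.
Required input speed = output speed × R = 120 × 1.8667 = 224 RPM.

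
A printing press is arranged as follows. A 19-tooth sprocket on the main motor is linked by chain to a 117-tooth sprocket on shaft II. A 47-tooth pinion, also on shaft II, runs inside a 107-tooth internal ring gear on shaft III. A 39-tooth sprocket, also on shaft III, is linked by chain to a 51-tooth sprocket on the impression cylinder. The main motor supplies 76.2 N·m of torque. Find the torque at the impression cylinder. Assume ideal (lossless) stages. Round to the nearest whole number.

After the chain (117/19): 76.2 × 6.1579 = 469.23 N·m
After the internal gear (107/47): 469.23 × 2.2766 = 1068.3 N·m
After the chain (51/39): 1068.3 × 1.3077 = 1396.9 N·m

1397 N·m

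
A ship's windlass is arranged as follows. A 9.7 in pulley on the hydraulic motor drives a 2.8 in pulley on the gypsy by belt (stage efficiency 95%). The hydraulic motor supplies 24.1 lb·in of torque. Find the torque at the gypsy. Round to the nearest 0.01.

6.61 lb·in

belt 2.8/9.7 = 0.28866 → τ = 24.1·0.28866·0.95 = 6.6089 lb·in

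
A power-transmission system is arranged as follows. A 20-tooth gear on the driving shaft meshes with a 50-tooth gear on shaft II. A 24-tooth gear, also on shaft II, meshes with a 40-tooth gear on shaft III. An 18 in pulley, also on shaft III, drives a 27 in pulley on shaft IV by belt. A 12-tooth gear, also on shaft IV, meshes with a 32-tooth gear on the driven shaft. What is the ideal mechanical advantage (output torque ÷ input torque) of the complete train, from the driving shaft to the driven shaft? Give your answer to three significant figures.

16.7

Each stage contributes driven/driver: gear mesh 50/20 = 2.5, gear mesh 40/24 = 1.6667, belt 27/18 = 1.5, gear mesh 32/12 = 2.6667.
Overall: 2.5 × 1.6667 × 1.5 × 2.6667 = 16.667.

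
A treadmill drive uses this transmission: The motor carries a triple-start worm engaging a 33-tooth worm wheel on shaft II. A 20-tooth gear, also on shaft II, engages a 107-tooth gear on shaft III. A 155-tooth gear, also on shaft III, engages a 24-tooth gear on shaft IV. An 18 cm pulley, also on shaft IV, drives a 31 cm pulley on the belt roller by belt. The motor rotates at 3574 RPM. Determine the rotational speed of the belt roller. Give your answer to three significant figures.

worm 33/3 = 11 → 3574/11 = 324.91 RPM
gear mesh 107/20 = 5.35 → 324.91/5.35 = 60.731 RPM
gear mesh 24/155 = 0.15484 → 60.731/0.15484 = 392.22 RPM
belt 31/18 = 1.7222 → 392.22/1.7222 = 227.74 RPM

228 RPM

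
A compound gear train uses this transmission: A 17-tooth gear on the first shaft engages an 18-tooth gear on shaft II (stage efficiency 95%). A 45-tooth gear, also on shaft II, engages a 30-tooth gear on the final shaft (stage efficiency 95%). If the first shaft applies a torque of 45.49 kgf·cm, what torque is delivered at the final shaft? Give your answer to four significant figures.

Gear mesh: ratio = 18/17 = 1.0588; torque at shaft II = 45.49 × 1.0588 × 0.95 = 45.758 kgf·cm.
Gear mesh: ratio = 30/45 = 0.66667; torque at the final shaft = 45.758 × 0.66667 × 0.95 = 28.98 kgf·cm.

28.98 kgf·cm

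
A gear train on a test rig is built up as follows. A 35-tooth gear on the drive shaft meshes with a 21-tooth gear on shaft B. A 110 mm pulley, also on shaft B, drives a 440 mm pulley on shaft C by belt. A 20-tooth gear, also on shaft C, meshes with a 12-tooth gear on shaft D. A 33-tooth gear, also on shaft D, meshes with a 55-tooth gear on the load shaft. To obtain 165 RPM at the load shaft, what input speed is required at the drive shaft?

Overall ratio R = 0.6 × 4 × 0.6 × 1.6667 = 2.4.
Required input speed = output speed × R = 165 × 2.4 = 396 RPM.

396 RPM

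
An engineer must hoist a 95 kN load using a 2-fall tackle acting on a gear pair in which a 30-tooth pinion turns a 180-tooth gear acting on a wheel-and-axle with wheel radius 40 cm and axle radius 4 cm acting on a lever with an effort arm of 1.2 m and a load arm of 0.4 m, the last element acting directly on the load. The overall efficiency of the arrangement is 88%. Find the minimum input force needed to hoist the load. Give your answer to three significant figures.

0.300 kN

Block-and-tackle MA = number of supporting rope parts = 2.
Gear pair MA = 180/30 = 6.
Wheel-and-axle MA = R/r = 40/4 = 10.
Lever MA = effort arm / load arm = 1.2/0.4 = 3.
Combined ideal MA = 2 × 6 × 10 × 3 = 360.
Actual MA = 360 × 0.88 = 316.8.
Effort = load / actual MA = 95 / 316.8 = 0.29987 kN.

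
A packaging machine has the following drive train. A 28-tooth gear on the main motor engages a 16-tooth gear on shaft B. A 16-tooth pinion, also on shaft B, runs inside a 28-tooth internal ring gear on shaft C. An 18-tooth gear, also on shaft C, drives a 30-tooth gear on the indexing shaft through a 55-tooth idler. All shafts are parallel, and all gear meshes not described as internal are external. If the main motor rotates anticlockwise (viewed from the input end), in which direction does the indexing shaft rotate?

the main motor → shaft B: external mesh, 1 reversal → CW.
shaft B → shaft C: internal mesh, same direction → CW.
shaft C → the indexing shaft: driver → idler → driven is 2 external meshes, 2 reversals → CW.
3 reversals in total — an odd number — so the indexing shaft turns opposite to the main motor.

clockwise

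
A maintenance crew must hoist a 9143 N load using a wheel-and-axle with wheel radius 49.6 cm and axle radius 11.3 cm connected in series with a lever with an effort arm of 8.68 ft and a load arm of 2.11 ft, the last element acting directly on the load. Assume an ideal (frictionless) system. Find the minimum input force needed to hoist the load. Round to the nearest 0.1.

506.3 N

Wheel-and-axle MA = R/r = 49.6/11.3 = 4.3894.
Lever MA = effort arm / load arm = 8.68/2.11 = 4.1137.
Combined ideal MA = 4.3894 × 4.1137 = 18.057.
Effort = load / MA = 9143 / 18.057 = 506.35 N.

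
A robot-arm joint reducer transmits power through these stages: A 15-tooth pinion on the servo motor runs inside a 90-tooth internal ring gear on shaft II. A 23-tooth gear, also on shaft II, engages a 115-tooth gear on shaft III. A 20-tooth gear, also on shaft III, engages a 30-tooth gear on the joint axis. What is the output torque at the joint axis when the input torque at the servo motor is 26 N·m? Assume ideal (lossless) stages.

1170 N·m

After the internal gear (90/15): 26 × 6 = 156 N·m
After the gear mesh (115/23): 156 × 5 = 780 N·m
After the gear mesh (30/20): 780 × 1.5 = 1170 N·m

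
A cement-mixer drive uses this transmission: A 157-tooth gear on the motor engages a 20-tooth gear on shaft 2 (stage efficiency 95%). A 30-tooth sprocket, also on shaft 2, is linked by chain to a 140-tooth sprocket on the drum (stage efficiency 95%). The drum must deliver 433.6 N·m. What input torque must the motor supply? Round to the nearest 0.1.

Overall ratio R = 0.12739 × 4.6667 = 0.59448; overall efficiency η = 0.95 × 0.95 = 0.9025.
Input torque = output torque / (R × η) = 433.6 / (0.59448 × 0.9025) = 808.17 N·m.

808.2 N·m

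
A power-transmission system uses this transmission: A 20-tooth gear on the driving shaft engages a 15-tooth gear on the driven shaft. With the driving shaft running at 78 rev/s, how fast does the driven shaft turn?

Gear mesh: ratio = 15/20 = 0.75, so the driven shaft turns at 78 / 0.75 = 104 rev/s.

104 rev/s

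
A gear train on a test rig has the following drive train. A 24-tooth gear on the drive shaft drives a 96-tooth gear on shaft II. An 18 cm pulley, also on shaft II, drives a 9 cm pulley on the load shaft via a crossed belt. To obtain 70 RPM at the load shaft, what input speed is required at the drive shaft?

140 RPM

Overall ratio R = 4 × 0.5 = 2.
Required input speed = output speed × R = 70 × 2 = 140 RPM.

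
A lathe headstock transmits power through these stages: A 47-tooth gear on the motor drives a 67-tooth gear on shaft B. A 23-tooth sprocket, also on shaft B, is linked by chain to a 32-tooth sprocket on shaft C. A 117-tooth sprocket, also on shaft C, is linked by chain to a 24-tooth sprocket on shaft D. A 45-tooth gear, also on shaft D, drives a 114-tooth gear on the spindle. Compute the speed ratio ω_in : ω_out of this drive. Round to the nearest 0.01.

Each stage contributes driven/driver: gear mesh 67/47 = 1.4255, chain 32/23 = 1.3913, chain 24/117 = 0.20513, gear mesh 114/45 = 2.5333.
Overall: 1.4255 × 1.3913 × 0.20513 × 2.5333 = 1.0307.

1.03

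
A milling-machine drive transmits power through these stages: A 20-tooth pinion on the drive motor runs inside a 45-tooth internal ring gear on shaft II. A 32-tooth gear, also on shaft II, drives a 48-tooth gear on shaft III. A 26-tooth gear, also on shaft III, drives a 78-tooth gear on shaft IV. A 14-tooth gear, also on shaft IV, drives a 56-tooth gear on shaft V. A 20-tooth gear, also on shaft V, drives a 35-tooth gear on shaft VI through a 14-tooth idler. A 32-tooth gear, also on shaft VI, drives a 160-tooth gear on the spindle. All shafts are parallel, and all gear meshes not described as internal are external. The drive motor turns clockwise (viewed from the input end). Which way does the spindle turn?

clockwise

the drive motor → shaft II: internal mesh, same direction → CW.
shaft II → shaft III: external mesh, 1 reversal → CCW.
shaft III → shaft IV: external mesh, 1 reversal → CW.
shaft IV → shaft V: external mesh, 1 reversal → CCW.
shaft V → shaft VI: driver → idler → driven is 2 external meshes, 2 reversals → CCW.
shaft VI → the spindle: external mesh, 1 reversal → CW.
6 reversals in total — an even number — so the spindle turns the same way as the drive motor.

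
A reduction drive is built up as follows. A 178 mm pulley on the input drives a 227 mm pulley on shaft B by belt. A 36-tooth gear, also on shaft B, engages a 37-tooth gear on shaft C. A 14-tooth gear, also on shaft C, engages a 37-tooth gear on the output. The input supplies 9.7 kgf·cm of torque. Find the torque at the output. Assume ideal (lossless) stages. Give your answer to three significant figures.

33.6 kgf·cm

Belt: ratio = 227/178 = 1.2753; torque at shaft B = 9.7 × 1.2753 = 12.37 kgf·cm.
Gear mesh: ratio = 37/36 = 1.0278; torque at shaft C = 12.37 × 1.0278 = 12.714 kgf·cm.
Gear mesh: ratio = 37/14 = 2.6429; torque at the output = 12.714 × 2.6429 = 33.601 kgf·cm.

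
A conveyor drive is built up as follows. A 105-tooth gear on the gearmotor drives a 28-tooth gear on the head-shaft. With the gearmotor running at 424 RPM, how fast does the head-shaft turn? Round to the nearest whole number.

1590 RPM

gear mesh 28/105 = 0.26667 → 424/0.26667 = 1590 RPM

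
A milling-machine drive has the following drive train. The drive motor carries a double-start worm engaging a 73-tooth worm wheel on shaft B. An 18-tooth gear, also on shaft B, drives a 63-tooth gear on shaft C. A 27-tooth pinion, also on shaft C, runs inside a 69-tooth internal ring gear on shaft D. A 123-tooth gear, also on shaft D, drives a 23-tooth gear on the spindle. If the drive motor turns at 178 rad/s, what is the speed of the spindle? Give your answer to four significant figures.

2.916 rad/s

the drive motor → shaft B (worm, 73/2): 178 ÷ 36.5 = 4.8767 rad/s
shaft B → shaft C (gear mesh, 63/18): 4.8767 ÷ 3.5 = 1.3933 rad/s
shaft C → shaft D (internal gear, 69/27): 1.3933 ÷ 2.5556 = 0.54522 rad/s
shaft D → the spindle (gear mesh, 23/123): 0.54522 ÷ 0.18699 = 2.9158 rad/s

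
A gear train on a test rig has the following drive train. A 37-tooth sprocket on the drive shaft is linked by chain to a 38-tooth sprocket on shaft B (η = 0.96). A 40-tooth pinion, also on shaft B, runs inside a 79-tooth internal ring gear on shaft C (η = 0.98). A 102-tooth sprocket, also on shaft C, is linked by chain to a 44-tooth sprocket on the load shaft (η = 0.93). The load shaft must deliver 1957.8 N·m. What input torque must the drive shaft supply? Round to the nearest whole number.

Overall ratio R = 1.027 × 1.975 × 0.43137 = 0.87499; overall efficiency η = 0.96 × 0.98 × 0.93 = 0.8749.
Input torque = output torque / (R × η) = 1957.8 / (0.87499 × 0.8749) = 2557.3 N·m.

2557 N·m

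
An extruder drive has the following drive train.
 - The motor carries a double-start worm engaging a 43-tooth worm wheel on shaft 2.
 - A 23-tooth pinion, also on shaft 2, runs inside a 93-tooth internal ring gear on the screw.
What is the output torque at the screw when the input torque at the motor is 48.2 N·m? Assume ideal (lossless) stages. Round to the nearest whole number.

4190 N·m

After the worm (43/2): 48.2 × 21.5 = 1036.3 N·m
After the internal gear (93/23): 1036.3 × 4.0435 = 4190.3 N·m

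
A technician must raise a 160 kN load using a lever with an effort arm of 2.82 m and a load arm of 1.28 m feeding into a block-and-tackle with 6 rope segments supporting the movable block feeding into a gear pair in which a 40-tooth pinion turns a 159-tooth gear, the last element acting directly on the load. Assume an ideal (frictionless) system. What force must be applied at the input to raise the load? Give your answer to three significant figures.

Lever MA = effort arm / load arm = 2.82/1.28 = 2.2031.
Block-and-tackle MA = number of supporting rope parts = 6.
Gear pair MA = 159/40 = 3.975.
Combined ideal MA = 2.2031 × 6 × 3.975 = 52.545.
Effort = load / MA = 160 / 52.545 = 3.045 kN.

3.05 kN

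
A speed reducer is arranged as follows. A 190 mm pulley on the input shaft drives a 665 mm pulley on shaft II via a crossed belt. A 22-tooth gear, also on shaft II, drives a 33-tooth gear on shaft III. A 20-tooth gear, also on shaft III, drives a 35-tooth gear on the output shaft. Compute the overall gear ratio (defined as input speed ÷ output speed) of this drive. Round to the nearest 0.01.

9.19

Each stage contributes driven/driver: belt 665/190 = 3.5, gear mesh 33/22 = 1.5, gear mesh 35/20 = 1.75.
Overall: 3.5 × 1.5 × 1.75 = 9.1875.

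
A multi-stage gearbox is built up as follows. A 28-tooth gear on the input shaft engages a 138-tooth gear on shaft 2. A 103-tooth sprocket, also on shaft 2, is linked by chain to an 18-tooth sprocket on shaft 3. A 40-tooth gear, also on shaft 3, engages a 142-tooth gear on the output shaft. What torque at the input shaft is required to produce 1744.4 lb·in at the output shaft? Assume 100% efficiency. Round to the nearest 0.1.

Overall ratio R = 4.9286 × 0.17476 × 3.55 = 3.0576.
Input torque = output torque / R = 1744.4 / 3.0576 = 570.51 lb·in.

570.5 lb·in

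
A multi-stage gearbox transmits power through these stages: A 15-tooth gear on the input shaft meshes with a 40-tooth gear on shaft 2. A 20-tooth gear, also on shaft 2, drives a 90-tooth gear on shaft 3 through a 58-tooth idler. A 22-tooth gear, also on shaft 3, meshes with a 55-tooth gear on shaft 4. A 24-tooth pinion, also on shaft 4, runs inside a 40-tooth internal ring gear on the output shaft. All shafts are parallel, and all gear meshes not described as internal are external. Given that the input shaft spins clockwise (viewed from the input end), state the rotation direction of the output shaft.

clockwise

the input shaft → shaft 2: external mesh, 1 reversal → CCW.
shaft 2 → shaft 3: driver → idler → driven is 2 external meshes, 2 reversals → CCW.
shaft 3 → shaft 4: external mesh, 1 reversal → CW.
shaft 4 → the output shaft: internal mesh, same direction → CW.
4 reversals in total — an even number — so the output shaft turns the same way as the input shaft.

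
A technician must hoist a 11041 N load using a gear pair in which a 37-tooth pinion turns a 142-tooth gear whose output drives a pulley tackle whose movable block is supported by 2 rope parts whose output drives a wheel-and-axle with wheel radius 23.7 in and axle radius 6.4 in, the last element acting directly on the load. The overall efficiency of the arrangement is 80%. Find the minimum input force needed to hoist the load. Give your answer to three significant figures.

Gear pair MA = 142/37 = 3.8378.
Block-and-tackle MA = number of supporting rope parts = 2.
Wheel-and-axle MA = R/r = 23.7/6.4 = 3.7031.
Combined ideal MA = 3.8378 × 2 × 3.7031 = 28.424.
Actual MA = 28.424 × 0.80 = 22.739.
Effort = load / actual MA = 11041 / 22.739 = 485.55 N.

486 N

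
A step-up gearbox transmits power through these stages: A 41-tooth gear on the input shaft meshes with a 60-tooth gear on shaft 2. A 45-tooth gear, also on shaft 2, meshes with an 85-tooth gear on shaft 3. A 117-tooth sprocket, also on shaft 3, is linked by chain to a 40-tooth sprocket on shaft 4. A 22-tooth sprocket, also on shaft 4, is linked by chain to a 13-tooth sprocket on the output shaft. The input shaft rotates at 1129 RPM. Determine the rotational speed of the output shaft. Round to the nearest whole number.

Gear mesh: ratio = 60/41 = 1.4634, so shaft 2 turns at 1129 / 1.4634 = 771.48 RPM.
Gear mesh: ratio = 85/45 = 1.8889, so shaft 3 turns at 771.48 / 1.8889 = 408.43 RPM.
Chain: ratio = 40/117 = 0.34188, so shaft 4 turns at 408.43 / 0.34188 = 1194.7 RPM.
Chain: ratio = 13/22 = 0.59091, so the output shaft turns at 1194.7 / 0.59091 = 2021.7 RPM.

2022 RPM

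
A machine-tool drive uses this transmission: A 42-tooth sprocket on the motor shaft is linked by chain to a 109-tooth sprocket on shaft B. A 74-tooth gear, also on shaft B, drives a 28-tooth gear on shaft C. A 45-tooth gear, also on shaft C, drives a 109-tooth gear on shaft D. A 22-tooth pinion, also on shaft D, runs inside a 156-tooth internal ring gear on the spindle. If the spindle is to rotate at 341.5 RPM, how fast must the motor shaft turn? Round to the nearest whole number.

Overall ratio R = 2.5952 × 0.37838 × 2.4222 × 7.0909 = 16.866.
Required input speed = output speed × R = 341.5 × 16.866 = 5759.8 RPM.

5760 RPM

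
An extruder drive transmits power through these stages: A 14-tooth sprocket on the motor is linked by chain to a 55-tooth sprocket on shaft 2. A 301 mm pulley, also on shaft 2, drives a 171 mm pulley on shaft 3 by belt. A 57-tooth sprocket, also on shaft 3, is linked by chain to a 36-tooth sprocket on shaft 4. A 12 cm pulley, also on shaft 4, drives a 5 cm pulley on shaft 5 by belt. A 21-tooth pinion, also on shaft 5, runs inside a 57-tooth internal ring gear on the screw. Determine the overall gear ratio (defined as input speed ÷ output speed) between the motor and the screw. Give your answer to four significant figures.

Each stage contributes driven/driver: chain 55/14 = 3.9286, belt 171/301 = 0.56811, chain 36/57 = 0.63158, belt 5/12 = 0.41667, internal gear 57/21 = 2.7143.
Overall: 3.9286 × 0.56811 × 0.63158 × 0.41667 × 2.7143 = 1.5942.

1.594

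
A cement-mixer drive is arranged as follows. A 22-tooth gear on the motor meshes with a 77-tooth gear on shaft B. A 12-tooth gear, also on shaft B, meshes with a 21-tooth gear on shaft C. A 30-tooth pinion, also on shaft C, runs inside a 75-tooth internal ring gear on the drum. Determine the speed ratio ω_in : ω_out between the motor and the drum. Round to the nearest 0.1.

Each stage contributes driven/driver: gear mesh 77/22 = 3.5, gear mesh 21/12 = 1.75, internal gear 75/30 = 2.5.
Overall: 3.5 × 1.75 × 2.5 = 15.312.

15.3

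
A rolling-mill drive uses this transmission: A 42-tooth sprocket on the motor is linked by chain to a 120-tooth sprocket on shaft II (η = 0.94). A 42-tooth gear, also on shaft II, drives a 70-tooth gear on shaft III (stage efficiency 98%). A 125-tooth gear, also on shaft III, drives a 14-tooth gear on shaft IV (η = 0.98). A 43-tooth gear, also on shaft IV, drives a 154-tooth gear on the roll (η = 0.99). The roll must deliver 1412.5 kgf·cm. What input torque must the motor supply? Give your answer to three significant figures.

827 kgf·cm

Overall ratio R = 2.8571 × 1.6667 × 0.112 × 3.5814 = 1.9101; overall efficiency η = 0.94 × 0.98 × 0.98 × 0.99 = 0.8937.
Input torque = output torque / (R × η) = 1412.5 / (1.9101 × 0.8937) = 827.41 kgf·cm.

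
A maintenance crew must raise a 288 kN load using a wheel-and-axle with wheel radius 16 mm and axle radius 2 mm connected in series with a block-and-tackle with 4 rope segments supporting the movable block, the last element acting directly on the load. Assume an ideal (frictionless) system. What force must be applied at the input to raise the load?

9 kN

Wheel-and-axle MA = R/r = 16/2 = 8.
Block-and-tackle MA = number of supporting rope parts = 4.
Combined ideal MA = 8 × 4 = 32.
Effort = load / MA = 288 / 32 = 9 kN.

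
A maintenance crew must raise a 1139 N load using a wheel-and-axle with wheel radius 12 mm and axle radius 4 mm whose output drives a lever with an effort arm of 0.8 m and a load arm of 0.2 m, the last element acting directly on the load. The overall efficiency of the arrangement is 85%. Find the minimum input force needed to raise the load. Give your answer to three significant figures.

112 N

Wheel-and-axle MA = R/r = 12/4 = 3.
Lever MA = effort arm / load arm = 0.8/0.2 = 4.
Combined ideal MA = 3 × 4 = 12.
Actual MA = 12 × 0.85 = 10.2.
Effort = load / actual MA = 1139 / 10.2 = 111.67 N.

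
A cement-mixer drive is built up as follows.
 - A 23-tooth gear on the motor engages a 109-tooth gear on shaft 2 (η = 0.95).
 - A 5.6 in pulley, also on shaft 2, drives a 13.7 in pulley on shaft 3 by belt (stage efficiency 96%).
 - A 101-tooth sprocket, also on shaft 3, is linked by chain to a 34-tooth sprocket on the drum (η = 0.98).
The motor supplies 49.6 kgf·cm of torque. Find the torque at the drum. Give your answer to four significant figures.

After the gear mesh (109/23): 49.6 × 4.7391 × 0.95 = 223.31 kgf·cm
After the belt (13.7/5.6): 223.31 × 2.4464 × 0.96 = 524.45 kgf·cm
After the chain (34/101): 524.45 × 0.33663 × 0.98 = 173.02 kgf·cm

173.0 kgf·cm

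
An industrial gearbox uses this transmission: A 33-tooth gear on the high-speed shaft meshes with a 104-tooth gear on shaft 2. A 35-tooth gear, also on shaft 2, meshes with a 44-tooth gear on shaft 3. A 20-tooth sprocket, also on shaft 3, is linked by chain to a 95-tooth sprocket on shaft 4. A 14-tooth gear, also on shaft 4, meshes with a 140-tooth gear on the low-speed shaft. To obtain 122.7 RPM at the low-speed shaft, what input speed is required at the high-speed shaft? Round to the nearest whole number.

Overall ratio R = 3.1515 × 1.2571 × 4.75 × 10 = 188.19.
Required input speed = output speed × R = 122.7 × 188.19 = 23091 RPM.

23091 RPM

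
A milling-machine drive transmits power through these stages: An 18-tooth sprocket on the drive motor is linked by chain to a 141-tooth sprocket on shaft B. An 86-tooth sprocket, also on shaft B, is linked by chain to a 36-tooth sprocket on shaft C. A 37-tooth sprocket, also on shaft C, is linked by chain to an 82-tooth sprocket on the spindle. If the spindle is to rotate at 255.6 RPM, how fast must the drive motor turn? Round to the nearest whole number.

Overall ratio R = 7.8333 × 0.4186 × 2.2162 = 7.2671.
Required input speed = output speed × R = 255.6 × 7.2671 = 1857.5 RPM.

1857 RPM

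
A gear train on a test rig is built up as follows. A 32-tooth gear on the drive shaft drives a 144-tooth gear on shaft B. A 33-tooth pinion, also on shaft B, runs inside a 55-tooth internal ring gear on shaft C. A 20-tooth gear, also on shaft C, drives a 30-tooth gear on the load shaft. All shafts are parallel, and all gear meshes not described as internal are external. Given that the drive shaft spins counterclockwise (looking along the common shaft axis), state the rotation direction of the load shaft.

the drive shaft → shaft B: external mesh, 1 reversal → CW.
shaft B → shaft C: internal mesh, same direction → CW.
shaft C → the load shaft: external mesh, 1 reversal → CCW.
2 reversals in total — an even number — so the load shaft turns the same way as the drive shaft.

counterclockwise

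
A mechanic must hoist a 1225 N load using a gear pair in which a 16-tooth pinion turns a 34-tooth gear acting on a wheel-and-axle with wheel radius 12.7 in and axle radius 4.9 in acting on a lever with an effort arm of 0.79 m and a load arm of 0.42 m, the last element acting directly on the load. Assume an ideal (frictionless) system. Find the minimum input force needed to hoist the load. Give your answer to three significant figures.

118 N

Gear pair MA = 34/16 = 2.125.
Wheel-and-axle MA = R/r = 12.7/4.9 = 2.5918.
Lever MA = effort arm / load arm = 0.79/0.42 = 1.881.
Combined ideal MA = 2.125 × 2.5918 × 1.881 = 10.36.
Effort = load / MA = 1225 / 10.36 = 118.25 N.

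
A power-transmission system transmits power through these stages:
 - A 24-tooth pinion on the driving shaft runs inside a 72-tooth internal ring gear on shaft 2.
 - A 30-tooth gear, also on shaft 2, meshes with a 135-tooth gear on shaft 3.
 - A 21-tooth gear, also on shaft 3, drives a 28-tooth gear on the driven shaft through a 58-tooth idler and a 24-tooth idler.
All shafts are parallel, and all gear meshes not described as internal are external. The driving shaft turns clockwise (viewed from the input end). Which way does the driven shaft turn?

the driving shaft → shaft 2: internal mesh, same direction → CW.
shaft 2 → shaft 3: external mesh, 1 reversal → CCW.
shaft 3 → the driven shaft: driver → idler → idler → driven is 3 external meshes, 3 reversals → CW.
4 reversals in total — an even number — so the driven shaft turns the same way as the driving shaft.

clockwise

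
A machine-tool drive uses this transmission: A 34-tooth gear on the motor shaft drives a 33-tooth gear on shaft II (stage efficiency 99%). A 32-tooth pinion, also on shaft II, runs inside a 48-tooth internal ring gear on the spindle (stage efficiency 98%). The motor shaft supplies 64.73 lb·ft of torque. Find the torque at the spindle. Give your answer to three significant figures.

gear mesh 33/34 = 0.97059 → τ = 64.73·0.97059·0.99 = 62.198 lb·ft
internal gear 48/32 = 1.5 → τ = 62.198·1.5·0.98 = 91.431 lb·ft

91.4 lb·ft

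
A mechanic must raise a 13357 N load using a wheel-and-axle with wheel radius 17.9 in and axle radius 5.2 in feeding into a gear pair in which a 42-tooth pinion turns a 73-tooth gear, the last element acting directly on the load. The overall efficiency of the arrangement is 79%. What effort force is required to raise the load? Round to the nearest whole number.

2826 N

Wheel-and-axle MA = R/r = 17.9/5.2 = 3.4423.
Gear pair MA = 73/42 = 1.7381.
Combined ideal MA = 3.4423 × 1.7381 = 5.9831.
Actual MA = 5.9831 × 0.79 = 4.7266.
Effort = load / actual MA = 13357 / 4.7266 = 2825.9 N.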